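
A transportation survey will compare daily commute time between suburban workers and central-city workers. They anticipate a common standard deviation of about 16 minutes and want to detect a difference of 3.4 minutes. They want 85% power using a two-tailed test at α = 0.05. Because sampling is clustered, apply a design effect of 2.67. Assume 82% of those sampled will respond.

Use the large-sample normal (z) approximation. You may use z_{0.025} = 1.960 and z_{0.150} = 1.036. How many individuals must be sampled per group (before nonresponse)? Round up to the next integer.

n = (z_{α/2} + z_β)² · (σ₁² + σ₂²) / δ²
  = (1.960 + 1.036)² · (2·16² = 512) / 3.4²
  = 8.9760 · 512 / 11.56
  = 397.55
Design effect: 2.67 × 397.55 = 1061.47.
Adjust for 82% response: 1061.47 / 0.82 = 1294.47.
Round up → n = 1295 per group.

n = 1295 per group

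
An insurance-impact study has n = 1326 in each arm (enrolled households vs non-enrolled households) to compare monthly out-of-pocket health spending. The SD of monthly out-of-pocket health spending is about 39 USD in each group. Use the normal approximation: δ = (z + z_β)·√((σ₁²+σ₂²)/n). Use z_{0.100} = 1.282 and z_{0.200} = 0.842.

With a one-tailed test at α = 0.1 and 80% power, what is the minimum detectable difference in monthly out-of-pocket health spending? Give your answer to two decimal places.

Minimum detectable difference ≈ 3.22 USD

δ = (z_α + z_β) · √((σ₁²+σ₂²)/n)
  = (1.282 + 0.842) · √(3042/1326)
  = 2.124 · √2.2941
  = 2.124 · 1.5146
  = 3.2171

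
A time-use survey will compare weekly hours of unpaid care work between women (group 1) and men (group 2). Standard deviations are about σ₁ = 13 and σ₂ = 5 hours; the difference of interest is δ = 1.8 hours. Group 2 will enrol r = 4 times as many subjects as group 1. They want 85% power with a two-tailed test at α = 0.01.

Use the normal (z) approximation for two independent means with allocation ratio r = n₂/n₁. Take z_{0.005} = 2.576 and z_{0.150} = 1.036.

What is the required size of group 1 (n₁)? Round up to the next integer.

n₁ = (z_{α/2} + z_β)² · (σ₁² + σ₂²/r) / δ²
   = (2.576 + 1.036)² · (13² + 5²/4) / 1.8²
   = 13.0465 · (169 + 6.25) / 3.24
   = 13.0465 · 175.25 / 3.24
   = 705.68
Round up → n₁ = 706; n₂ = r·n₁ = 4 × 706 = 2824.

n₁ = 706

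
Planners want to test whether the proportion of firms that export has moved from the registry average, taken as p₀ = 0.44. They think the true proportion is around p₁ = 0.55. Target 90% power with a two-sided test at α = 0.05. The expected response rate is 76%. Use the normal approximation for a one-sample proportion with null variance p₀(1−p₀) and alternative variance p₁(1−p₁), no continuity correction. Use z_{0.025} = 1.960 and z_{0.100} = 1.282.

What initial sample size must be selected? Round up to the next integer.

n = [z_{α/2}·√(p₀q₀) + z_β·√(p₁q₁)]² / (p₁ − p₀)²
  = [1.960·√(0.44·0.56) + 1.282·√(0.55·0.45)]² / (0.11)²
  = [1.960·0.4964 + 1.282·0.4975]² / 0.0121
  = [1.6107]² / 0.0121
  = 214.41
Adjust for 76% response: 214.41 / 0.76 = 282.12.
Round up → n = 283.

n = 283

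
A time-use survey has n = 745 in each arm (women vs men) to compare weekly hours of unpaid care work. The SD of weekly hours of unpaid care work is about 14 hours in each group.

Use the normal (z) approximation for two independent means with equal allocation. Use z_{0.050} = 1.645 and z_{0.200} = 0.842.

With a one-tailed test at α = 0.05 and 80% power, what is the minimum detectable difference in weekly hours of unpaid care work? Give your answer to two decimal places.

Minimum detectable difference ≈ 1.80 hours

δ = (z_α + z_β) · √((σ₁²+σ₂²)/n)
  = (1.645 + 0.842) · √(392/745)
  = 2.487 · √0.52617
  = 2.487 · 0.7254
  = 1.8040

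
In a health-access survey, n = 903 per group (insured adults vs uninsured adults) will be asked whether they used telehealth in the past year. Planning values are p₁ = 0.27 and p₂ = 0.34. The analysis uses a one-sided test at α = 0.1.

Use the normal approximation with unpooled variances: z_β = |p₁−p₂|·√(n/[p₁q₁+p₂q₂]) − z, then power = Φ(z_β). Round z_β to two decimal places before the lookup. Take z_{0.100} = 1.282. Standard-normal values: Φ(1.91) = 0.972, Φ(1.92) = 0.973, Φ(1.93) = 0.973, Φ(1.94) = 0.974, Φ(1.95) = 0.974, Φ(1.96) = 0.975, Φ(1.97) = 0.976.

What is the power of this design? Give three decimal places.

z_β = |p₁−p₂|·√(n/[p₁q₁+p₂q₂]) − z_α
    = 0.07 · √(903/0.4215) − 1.282
    = 0.07 · 46.2855 − 1.282
    = 3.2400 − 1.282 = 1.9580 → 1.96
Power = Φ(1.96) = 0.975.

Power ≈ 0.975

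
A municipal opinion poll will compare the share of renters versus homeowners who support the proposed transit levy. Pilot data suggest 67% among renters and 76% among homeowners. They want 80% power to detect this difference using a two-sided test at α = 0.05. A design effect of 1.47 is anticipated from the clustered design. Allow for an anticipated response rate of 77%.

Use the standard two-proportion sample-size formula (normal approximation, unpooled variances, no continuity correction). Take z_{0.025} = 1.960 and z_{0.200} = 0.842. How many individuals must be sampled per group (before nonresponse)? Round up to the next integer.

n = 747 per group

n = (z_{α/2} + z_β)² · [p₁(1−p₁) + p₂(1−p₂)] / (p₁ − p₂)²
  = (1.960 + 0.842)² · (0.67·0.33 + 0.76·0.24) / (-0.09)²
  = (2.802)² · (0.2211 + 0.1824) / 0.0081
  = 7.8512 · 0.4035 / 0.0081
  = 391.11
Design effect: 1.47 × 391.11 = 574.93.
Adjust for 77% response: 574.93 / 0.77 = 746.66.
Round up → n = 747 per group.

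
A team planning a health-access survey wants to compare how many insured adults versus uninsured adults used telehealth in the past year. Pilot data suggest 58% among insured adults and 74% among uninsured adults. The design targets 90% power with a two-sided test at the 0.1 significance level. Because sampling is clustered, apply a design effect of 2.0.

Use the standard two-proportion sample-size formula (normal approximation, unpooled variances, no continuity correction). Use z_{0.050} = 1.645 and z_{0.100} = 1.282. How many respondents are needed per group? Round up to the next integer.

n = (z_{α/2} + z_β)² · [p₁(1−p₁) + p₂(1−p₂)] / (p₁ − p₂)²
  = (1.645 + 1.282)² · (0.58·0.42 + 0.74·0.26) / (-0.16)²
  = (2.927)² · (0.2436 + 0.1924) / 0.0256
  = 8.5673 · 0.4360 / 0.0256
  = 145.91
Design effect: 2.0 × 145.91 = 291.82.
Round up → n = 292 per group.

n = 292 per group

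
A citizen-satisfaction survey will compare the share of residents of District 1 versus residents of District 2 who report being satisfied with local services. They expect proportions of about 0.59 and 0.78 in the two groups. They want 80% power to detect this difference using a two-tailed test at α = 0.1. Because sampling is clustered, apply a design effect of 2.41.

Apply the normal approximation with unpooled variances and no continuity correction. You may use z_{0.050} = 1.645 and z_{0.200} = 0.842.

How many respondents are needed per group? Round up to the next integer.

n = (z_{α/2} + z_β)² · [p₁(1−p₁) + p₂(1−p₂)] / (p₁ − p₂)²
  = (1.645 + 0.842)² · (0.59·0.41 + 0.78·0.22) / (-0.19)²
  = (2.487)² · (0.2419 + 0.1716) / 0.0361
  = 6.1852 · 0.4135 / 0.0361
  = 70.85
Design effect: 2.41 × 70.85 = 170.74.
Round up → n = 171 per group.

n = 171 per group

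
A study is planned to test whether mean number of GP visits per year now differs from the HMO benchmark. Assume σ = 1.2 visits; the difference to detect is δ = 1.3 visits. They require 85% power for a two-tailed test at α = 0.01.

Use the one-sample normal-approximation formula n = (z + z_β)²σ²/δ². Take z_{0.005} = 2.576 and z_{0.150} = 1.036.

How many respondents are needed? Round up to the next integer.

n = 12

n = (z_{α/2} + z_β)² · σ² / δ²
  = (2.576 + 1.036)² · 1.2² / 1.3²
  = 13.0465 · 1.44 / 1.69
  = 11.12
Round up → n = 12.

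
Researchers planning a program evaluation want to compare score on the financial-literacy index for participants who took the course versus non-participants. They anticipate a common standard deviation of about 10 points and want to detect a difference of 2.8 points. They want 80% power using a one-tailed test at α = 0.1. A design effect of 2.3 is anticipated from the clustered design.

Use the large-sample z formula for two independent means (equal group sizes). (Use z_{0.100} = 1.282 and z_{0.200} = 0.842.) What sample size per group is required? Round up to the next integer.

n = (z_α + z_β)² · (σ₁² + σ₂²) / δ²
  = (1.282 + 0.842)² · (2·10² = 200) / 2.8²
  = 4.5114 · 200 / 7.84
  = 115.09
Design effect: 2.3 × 115.09 = 264.70.
Round up → n = 265 per group.

n = 265 per group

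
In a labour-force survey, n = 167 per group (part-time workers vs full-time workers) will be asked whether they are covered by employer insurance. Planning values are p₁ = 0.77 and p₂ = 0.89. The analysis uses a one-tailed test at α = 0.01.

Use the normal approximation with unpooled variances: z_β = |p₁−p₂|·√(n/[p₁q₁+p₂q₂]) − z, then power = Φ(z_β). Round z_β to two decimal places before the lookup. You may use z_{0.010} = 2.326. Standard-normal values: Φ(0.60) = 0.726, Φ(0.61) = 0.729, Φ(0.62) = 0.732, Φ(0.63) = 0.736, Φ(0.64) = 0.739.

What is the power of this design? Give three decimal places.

Power ≈ 0.736

z_β = |p₁−p₂|·√(n/[p₁q₁+p₂q₂]) − z_α
    = 0.12 · √(167/0.2750) − 2.326
    = 0.12 · 24.6429 − 2.326
    = 2.9571 − 2.326 = 0.6311 → 0.63
Power = Φ(0.63) = 0.736.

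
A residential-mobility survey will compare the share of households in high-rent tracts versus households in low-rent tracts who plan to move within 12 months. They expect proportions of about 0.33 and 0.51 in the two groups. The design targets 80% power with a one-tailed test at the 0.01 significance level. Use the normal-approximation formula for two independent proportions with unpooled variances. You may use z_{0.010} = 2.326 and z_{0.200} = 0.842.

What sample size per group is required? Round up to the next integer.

n = 146 per group

n = (z_α + z_β)² · [p₁(1−p₁) + p₂(1−p₂)] / (p₁ − p₂)²
  = (2.326 + 0.842)² · (0.33·0.67 + 0.51·0.49) / (-0.18)²
  = (3.168)² · (0.2211 + 0.2499) / 0.0324
  = 10.0362 · 0.4710 / 0.0324
  = 145.90
Round up → n = 146 per group.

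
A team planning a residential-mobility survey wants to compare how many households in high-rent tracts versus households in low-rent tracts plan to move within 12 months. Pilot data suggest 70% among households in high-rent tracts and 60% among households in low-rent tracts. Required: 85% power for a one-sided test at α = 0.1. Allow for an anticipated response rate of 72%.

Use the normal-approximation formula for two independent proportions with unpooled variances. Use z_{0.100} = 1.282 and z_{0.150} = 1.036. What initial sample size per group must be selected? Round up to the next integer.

n = 336 per group

n = (z_α + z_β)² · [p₁(1−p₁) + p₂(1−p₂)] / (p₁ − p₂)²
  = (1.282 + 1.036)² · (0.70·0.30 + 0.60·0.40) / (0.10)²
  = (2.318)² · (0.2100 + 0.2400) / 0.0100
  = 5.3731 · 0.4500 / 0.0100
  = 241.79
Adjust for 72% response: 241.79 / 0.72 = 335.82.
Round up → n = 336 per group.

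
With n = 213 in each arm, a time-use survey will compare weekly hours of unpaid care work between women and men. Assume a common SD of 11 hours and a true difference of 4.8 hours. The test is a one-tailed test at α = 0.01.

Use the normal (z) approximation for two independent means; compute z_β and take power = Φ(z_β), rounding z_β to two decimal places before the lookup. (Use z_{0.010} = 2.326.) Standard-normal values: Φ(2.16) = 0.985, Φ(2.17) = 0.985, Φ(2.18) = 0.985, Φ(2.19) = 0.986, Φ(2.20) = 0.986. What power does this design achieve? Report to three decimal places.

z_β = δ·√(n/(σ₁²+σ₂²)) − z_α
    = 4.8 · √(213/242) − 2.326
    = 4.8 · 0.93817 − 2.326
    = 4.5032 − 2.326 = 2.1772 → 2.18
Power = Φ(2.18) = 0.985.

Power ≈ 0.985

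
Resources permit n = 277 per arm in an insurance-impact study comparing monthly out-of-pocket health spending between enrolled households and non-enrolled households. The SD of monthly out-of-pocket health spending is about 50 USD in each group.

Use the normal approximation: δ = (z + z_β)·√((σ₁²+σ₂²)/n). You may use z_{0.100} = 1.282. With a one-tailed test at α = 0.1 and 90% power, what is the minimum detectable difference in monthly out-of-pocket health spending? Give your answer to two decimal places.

δ = (z_α + z_β) · √((σ₁²+σ₂²)/n)
  = (1.282 + 1.282) · √(5000/277)
  = 2.564 · √18.0505
  = 2.564 · 4.2486
  = 10.8934

Minimum detectable difference ≈ 10.89 USD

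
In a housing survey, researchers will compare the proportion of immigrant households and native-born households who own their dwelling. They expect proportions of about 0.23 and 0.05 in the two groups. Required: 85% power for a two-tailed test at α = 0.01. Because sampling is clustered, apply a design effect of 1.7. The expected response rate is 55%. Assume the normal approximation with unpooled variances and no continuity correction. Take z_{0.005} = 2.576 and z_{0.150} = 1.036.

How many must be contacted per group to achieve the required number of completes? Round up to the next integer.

n = (z_{α/2} + z_β)² · [p₁(1−p₁) + p₂(1−p₂)] / (p₁ − p₂)²
  = (2.576 + 1.036)² · (0.23·0.77 + 0.05·0.95) / (0.18)²
  = (3.612)² · (0.1771 + 0.0475) / 0.0324
  = 13.0465 · 0.2246 / 0.0324
  = 90.44
Design effect: 1.7 × 90.44 = 153.75.
Adjust for 55% response: 153.75 / 0.55 = 279.54.
Round up → n = 280 per group.

n = 280 per group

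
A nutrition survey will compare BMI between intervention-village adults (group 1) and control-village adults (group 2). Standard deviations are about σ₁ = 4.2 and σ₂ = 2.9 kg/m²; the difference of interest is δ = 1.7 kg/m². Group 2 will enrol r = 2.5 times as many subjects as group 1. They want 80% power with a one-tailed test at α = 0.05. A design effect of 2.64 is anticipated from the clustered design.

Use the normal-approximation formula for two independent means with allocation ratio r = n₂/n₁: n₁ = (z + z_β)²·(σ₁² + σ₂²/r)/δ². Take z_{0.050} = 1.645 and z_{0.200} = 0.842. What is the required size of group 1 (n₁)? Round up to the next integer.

n₁ = (z_α + z_β)² · (σ₁² + σ₂²/r) / δ²
   = (1.645 + 0.842)² · (4.2² + 2.9²/2.5) / 1.7²
   = 6.1852 · (17.64 + 3.364) / 2.89
   = 6.1852 · 21.004 / 2.89
   = 44.95
Design effect: 2.64 × 44.95 = 118.68.
Round up → n₁ = 119; n₂ = r·n₁ = 2.5 × 119 = 298.

n₁ = 119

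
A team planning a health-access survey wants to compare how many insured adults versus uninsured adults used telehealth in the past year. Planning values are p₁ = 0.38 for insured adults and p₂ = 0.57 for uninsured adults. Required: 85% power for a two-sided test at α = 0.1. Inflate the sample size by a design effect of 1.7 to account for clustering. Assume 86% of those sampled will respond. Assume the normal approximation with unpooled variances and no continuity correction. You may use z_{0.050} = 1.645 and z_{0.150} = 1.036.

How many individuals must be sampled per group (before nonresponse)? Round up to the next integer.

n = (z_{α/2} + z_β)² · [p₁(1−p₁) + p₂(1−p₂)] / (p₁ − p₂)²
  = (1.645 + 1.036)² · (0.38·0.62 + 0.57·0.43) / (-0.19)²
  = (2.681)² · (0.2356 + 0.2451) / 0.0361
  = 7.1878 · 0.4807 / 0.0361
  = 95.71
Design effect: 1.7 × 95.71 = 162.71.
Adjust for 86% response: 162.71 / 0.86 = 189.20.
Round up → n = 190 per group.

n = 190 per group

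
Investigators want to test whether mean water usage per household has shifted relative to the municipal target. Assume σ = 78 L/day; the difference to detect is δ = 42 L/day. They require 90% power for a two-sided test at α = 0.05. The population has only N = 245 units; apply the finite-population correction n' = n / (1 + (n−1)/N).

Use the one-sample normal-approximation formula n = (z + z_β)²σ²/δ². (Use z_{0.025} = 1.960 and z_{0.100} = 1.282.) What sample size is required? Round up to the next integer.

n = (z_{α/2} + z_β)² · σ² / δ²
  = (1.960 + 1.282)² · 78² / 42²
  = 10.5106 · 6084 / 1764
  = 36.25
Finite-population correction (N = 245): 36.25 / (1 + (36.25 − 1)/245) = 31.69.
Round up → n = 32.

n = 32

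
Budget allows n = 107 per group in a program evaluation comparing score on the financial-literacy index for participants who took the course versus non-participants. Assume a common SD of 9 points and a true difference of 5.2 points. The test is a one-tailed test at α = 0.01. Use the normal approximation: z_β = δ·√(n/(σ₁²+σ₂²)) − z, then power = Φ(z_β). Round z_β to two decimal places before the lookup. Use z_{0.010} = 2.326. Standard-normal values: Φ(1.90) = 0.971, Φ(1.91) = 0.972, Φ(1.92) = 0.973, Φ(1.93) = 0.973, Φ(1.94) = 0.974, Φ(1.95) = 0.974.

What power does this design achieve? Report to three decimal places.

Power ≈ 0.971

z_β = δ·√(n/(σ₁²+σ₂²)) − z_α
    = 5.2 · √(107/162) − 2.326
    = 5.2 · 0.81271 − 2.326
    = 4.2261 − 2.326 = 1.9001 → 1.90
Power = Φ(1.90) = 0.971.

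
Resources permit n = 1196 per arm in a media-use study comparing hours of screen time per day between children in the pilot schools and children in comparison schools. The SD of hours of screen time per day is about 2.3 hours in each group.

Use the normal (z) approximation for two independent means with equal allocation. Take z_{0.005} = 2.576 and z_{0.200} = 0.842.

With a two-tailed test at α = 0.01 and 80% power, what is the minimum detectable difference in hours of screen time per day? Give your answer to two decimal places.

Minimum detectable difference ≈ 0.32 hours

δ = (z_{α/2} + z_β) · √((σ₁²+σ₂²)/n)
  = (2.576 + 0.842) · √(10.58/1196)
  = 3.418 · √0.00885
  = 3.418 · 0.0941
  = 0.3215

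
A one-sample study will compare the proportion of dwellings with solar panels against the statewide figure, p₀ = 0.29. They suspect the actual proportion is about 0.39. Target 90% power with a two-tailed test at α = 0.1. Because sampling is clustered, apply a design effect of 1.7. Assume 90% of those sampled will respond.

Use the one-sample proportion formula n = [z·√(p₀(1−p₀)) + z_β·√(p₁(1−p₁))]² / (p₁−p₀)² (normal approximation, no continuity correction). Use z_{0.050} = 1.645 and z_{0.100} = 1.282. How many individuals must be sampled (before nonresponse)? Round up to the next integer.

n = 356

n = [z_{α/2}·√(p₀q₀) + z_β·√(p₁q₁)]² / (p₁ − p₀)²
  = [1.645·√(0.29·0.71) + 1.282·√(0.39·0.61)]² / (0.10)²
  = [1.645·0.4538 + 1.282·0.4877]² / 0.0100
  = [1.3717]² / 0.0100
  = 188.17
Design effect: 1.7 × 188.17 = 319.88.
Adjust for 90% response: 319.88 / 0.90 = 355.42.
Round up → n = 356.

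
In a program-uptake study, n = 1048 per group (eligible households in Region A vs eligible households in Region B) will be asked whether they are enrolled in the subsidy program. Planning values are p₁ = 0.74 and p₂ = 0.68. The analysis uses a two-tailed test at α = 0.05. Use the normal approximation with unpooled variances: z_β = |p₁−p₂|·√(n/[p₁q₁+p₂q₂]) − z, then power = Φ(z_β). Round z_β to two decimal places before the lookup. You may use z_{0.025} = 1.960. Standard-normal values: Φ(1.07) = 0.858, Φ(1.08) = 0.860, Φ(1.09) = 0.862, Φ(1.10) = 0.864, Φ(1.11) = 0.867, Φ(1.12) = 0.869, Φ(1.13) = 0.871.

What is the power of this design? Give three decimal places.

z_β = |p₁−p₂|·√(n/[p₁q₁+p₂q₂]) − z_{α/2}
    = 0.06 · √(1048/0.4100) − 1.960
    = 0.06 · 50.5579 − 1.960
    = 3.0335 − 1.960 = 1.0735 → 1.07
Power = Φ(1.07) = 0.858.

Power ≈ 0.858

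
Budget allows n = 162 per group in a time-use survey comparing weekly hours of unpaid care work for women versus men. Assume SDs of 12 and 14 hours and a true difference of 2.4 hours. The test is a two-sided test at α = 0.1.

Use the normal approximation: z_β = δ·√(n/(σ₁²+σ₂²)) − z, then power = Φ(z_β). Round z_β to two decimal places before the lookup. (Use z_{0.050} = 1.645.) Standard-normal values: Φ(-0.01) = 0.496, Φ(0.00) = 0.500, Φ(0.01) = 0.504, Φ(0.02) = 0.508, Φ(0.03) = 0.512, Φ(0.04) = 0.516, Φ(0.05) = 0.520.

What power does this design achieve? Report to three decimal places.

z_β = δ·√(n/(σ₁²+σ₂²)) − z_{α/2}
    = 2.4 · √(162/340) − 1.645
    = 2.4 · 0.69027 − 1.645
    = 1.6566 − 1.645 = 0.0116 → 0.01
Power = Φ(0.01) = 0.504.

Power ≈ 0.504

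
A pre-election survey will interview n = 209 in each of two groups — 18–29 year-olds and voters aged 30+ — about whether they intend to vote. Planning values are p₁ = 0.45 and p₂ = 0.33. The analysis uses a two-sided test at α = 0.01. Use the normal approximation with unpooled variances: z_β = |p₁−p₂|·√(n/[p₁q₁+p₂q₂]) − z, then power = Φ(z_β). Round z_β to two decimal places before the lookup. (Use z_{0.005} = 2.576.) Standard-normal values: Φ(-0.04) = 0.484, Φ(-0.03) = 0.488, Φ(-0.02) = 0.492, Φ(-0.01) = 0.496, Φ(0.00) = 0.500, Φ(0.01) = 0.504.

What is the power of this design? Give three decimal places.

Power ≈ 0.484

z_β = |p₁−p₂|·√(n/[p₁q₁+p₂q₂]) − z_{α/2}
    = 0.12 · √(209/0.4686) − 2.576
    = 0.12 · 21.1189 − 2.576
    = 2.5343 − 2.576 = -0.0417 → -0.04
Power = Φ(-0.04) = 0.484.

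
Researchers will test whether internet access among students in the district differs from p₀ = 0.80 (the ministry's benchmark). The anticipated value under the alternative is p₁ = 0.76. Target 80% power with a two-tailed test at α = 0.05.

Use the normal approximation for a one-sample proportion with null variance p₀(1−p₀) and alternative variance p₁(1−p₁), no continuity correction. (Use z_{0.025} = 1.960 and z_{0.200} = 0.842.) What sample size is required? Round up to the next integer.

n = [z_{α/2}·√(p₀q₀) + z_β·√(p₁q₁)]² / (p₁ − p₀)²
  = [1.960·√(0.80·0.20) + 0.842·√(0.76·0.24)]² / (-0.04)²
  = [1.960·0.4000 + 0.842·0.4271]² / 0.0016
  = [1.1436]² / 0.0016
  = 817.39
Round up → n = 818.

n = 818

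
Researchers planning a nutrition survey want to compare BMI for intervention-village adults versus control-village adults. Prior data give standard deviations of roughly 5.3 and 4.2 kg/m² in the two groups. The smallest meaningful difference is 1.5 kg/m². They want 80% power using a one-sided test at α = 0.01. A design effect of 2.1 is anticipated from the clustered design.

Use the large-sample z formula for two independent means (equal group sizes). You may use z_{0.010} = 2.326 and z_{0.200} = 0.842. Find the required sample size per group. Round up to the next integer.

n = (z_α + z_β)² · (σ₁² + σ₂²) / δ²
  = (2.326 + 0.842)² · (5.3² + 4.2² = 45.73) / 1.5²
  = 10.0362 · 45.73 / 2.25
  = 203.98
Design effect: 2.1 × 203.98 = 428.36.
Round up → n = 429 per group.

n = 429 per group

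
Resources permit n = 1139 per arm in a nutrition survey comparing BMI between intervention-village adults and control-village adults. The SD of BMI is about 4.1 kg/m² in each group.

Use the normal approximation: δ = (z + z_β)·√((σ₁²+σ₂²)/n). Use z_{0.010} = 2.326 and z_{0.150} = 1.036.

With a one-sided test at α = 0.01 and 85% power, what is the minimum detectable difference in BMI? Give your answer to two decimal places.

Minimum detectable difference ≈ 0.58 kg/m²

δ = (z_α + z_β) · √((σ₁²+σ₂²)/n)
  = (2.326 + 1.036) · √(33.62/1139)
  = 3.362 · √0.02952
  = 3.362 · 0.1718
  = 0.5776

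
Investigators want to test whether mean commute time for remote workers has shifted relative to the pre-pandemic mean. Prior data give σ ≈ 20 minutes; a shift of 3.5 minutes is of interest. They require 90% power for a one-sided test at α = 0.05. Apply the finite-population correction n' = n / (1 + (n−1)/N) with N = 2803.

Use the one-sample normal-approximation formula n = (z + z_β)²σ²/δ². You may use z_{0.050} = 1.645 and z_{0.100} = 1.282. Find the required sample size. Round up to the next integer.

n = (z_α + z_β)² · σ² / δ²
  = (1.645 + 1.282)² · 20² / 3.5²
  = 8.5673 · 400 / 12.25
  = 279.75
Finite-population correction (N = 2803): 279.75 / (1 + (279.75 − 1)/2803) = 254.45.
Round up → n = 255.

n = 255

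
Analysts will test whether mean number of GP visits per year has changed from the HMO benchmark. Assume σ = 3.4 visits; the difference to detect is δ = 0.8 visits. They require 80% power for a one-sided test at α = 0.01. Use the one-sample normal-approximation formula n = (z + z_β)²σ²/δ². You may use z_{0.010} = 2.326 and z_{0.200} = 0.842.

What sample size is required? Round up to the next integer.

n = 182

n = (z_α + z_β)² · σ² / δ²
  = (2.326 + 0.842)² · 3.4² / 0.8²
  = 10.0362 · 11.56 / 0.64
  = 181.28
Round up → n = 182.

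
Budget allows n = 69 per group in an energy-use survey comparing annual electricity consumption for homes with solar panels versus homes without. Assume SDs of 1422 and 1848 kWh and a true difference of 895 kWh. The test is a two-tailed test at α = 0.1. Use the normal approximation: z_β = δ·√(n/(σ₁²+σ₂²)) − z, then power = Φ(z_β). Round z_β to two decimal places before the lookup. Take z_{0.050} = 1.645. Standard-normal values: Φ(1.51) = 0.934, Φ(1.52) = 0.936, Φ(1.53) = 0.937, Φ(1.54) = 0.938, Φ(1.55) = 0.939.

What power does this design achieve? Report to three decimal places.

Power ≈ 0.938

z_β = δ·√(n/(σ₁²+σ₂²)) − z_{α/2}
    = 895 · √(69/5437188) − 1.645
    = 895 · 0.00356 − 1.645
    = 3.1883 − 1.645 = 1.5433 → 1.54
Power = Φ(1.54) = 0.938.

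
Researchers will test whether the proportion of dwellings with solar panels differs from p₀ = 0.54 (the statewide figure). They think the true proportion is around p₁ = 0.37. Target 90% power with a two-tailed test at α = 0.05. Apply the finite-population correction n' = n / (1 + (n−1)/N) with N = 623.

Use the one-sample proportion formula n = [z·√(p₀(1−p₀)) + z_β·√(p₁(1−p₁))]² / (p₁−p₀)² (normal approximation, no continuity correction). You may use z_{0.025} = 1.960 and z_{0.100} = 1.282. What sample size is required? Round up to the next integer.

n = 78

n = [z_{α/2}·√(p₀q₀) + z_β·√(p₁q₁)]² / (p₁ − p₀)²
  = [1.960·√(0.54·0.46) + 1.282·√(0.37·0.63)]² / (-0.17)²
  = [1.960·0.4984 + 1.282·0.4828]² / 0.0289
  = [1.5958]² / 0.0289
  = 88.12
Finite-population correction (N = 623): 88.12 / (1 + (88.12 − 1)/623) = 77.31.
Round up → n = 78.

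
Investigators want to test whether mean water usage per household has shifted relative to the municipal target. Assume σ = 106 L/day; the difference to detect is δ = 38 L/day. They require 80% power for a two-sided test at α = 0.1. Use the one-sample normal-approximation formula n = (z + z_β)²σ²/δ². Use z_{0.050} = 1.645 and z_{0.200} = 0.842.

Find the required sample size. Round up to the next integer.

n = 49

n = (z_{α/2} + z_β)² · σ² / δ²
  = (1.645 + 0.842)² · 106² / 38²
  = 6.1852 · 11236 / 1444
  = 48.13
Round up → n = 49.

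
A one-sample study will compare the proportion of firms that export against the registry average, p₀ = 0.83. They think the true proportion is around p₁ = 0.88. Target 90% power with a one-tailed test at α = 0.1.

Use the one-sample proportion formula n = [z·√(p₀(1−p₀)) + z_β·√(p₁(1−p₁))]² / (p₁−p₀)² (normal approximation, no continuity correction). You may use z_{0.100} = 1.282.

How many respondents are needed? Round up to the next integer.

n = [z_α·√(p₀q₀) + z_β·√(p₁q₁)]² / (p₁ − p₀)²
  = [1.282·√(0.83·0.17) + 1.282·√(0.88·0.12)]² / (0.05)²
  = [1.282·0.3756 + 1.282·0.3250]² / 0.0025
  = [0.8982]² / 0.0025
  = 322.68
Round up → n = 323.

n = 323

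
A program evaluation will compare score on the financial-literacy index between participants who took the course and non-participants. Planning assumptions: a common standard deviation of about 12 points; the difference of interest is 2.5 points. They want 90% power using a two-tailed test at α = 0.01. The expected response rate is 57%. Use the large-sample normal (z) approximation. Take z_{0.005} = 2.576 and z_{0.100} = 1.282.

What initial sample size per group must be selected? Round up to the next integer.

n = (z_{α/2} + z_β)² · (σ₁² + σ₂²) / δ²
  = (2.576 + 1.282)² · (2·12² = 288) / 2.5²
  = 14.8842 · 288 / 6.25
  = 685.86
Adjust for 57% response: 685.86 / 0.57 = 1203.27.
Round up → n = 1204 per group.

n = 1204 per group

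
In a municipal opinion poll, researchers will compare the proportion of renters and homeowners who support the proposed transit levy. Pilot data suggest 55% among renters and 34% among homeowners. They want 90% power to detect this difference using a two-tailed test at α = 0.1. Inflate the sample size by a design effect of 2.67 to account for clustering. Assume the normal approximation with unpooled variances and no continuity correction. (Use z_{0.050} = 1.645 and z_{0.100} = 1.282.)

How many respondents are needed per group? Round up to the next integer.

n = 245 per group

n = (z_{α/2} + z_β)² · [p₁(1−p₁) + p₂(1−p₂)] / (p₁ − p₂)²
  = (1.645 + 1.282)² · (0.55·0.45 + 0.34·0.66) / (0.21)²
  = (2.927)² · (0.2475 + 0.2244) / 0.0441
  = 8.5673 · 0.4719 / 0.0441
  = 91.68
Design effect: 2.67 × 91.68 = 244.78.
Round up → n = 245 per group.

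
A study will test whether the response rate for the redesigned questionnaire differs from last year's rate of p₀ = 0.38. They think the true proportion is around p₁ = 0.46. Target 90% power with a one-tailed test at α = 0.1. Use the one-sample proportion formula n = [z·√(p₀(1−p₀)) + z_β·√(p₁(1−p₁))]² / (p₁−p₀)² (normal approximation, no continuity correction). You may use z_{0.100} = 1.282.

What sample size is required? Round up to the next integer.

n = 249

n = [z_α·√(p₀q₀) + z_β·√(p₁q₁)]² / (p₁ − p₀)²
  = [1.282·√(0.38·0.62) + 1.282·√(0.46·0.54)]² / (0.08)²
  = [1.282·0.4854 + 1.282·0.4984]² / 0.0064
  = [1.2612]² / 0.0064
  = 248.54
Round up → n = 249.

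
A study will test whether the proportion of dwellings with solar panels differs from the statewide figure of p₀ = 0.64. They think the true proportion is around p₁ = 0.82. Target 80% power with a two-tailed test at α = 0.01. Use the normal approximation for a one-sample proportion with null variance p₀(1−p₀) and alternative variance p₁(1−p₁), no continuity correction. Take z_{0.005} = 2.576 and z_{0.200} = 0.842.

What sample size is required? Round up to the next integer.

n = [z_{α/2}·√(p₀q₀) + z_β·√(p₁q₁)]² / (p₁ − p₀)²
  = [2.576·√(0.64·0.36) + 0.842·√(0.82·0.18)]² / (0.18)²
  = [2.576·0.4800 + 0.842·0.3842]² / 0.0324
  = [1.5600]² / 0.0324
  = 75.11
Round up → n = 76.

n = 76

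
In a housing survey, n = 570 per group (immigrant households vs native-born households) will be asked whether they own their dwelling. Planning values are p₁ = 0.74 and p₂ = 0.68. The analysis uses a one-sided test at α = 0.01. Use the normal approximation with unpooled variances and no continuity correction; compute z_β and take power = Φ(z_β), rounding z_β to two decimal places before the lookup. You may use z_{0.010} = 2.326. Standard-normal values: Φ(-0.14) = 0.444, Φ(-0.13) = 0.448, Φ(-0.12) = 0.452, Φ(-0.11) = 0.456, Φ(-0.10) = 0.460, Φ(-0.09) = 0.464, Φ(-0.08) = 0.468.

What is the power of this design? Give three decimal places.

z_β = |p₁−p₂|·√(n/[p₁q₁+p₂q₂]) − z_α
    = 0.06 · √(570/0.4100) − 2.326
    = 0.06 · 37.2860 − 2.326
    = 2.2372 − 2.326 = -0.0888 → -0.09
Power = Φ(-0.09) = 0.464.

Power ≈ 0.464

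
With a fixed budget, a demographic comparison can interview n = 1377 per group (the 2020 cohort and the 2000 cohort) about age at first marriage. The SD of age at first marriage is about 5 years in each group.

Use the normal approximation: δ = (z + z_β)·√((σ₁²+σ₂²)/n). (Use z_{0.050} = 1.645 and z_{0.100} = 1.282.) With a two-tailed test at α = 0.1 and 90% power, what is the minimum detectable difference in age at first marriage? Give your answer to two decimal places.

δ = (z_{α/2} + z_β) · √((σ₁²+σ₂²)/n)
  = (1.645 + 1.282) · √(50/1377)
  = 2.927 · √0.03631
  = 2.927 · 0.1906
  = 0.5578

Minimum detectable difference ≈ 0.56 years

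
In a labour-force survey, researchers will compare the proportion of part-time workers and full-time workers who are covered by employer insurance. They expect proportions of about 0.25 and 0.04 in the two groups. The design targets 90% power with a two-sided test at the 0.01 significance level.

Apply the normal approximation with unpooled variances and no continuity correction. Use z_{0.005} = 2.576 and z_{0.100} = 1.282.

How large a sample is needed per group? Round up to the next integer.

n = 77 per group

n = (z_{α/2} + z_β)² · [p₁(1−p₁) + p₂(1−p₂)] / (p₁ − p₂)²
  = (2.576 + 1.282)² · (0.25·0.75 + 0.04·0.96) / (0.21)²
  = (3.858)² · (0.1875 + 0.0384) / 0.0441
  = 14.8842 · 0.2259 / 0.0441
  = 76.24
Round up → n = 77 per group.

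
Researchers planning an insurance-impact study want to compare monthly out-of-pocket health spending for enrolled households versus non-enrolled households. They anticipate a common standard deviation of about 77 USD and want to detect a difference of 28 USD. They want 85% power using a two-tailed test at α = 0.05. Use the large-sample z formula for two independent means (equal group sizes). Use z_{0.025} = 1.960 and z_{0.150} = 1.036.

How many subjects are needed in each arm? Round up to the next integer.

n = 136 per group

n = (z_{α/2} + z_β)² · (σ₁² + σ₂²) / δ²
  = (1.960 + 1.036)² · (2·77² = 11858) / 28²
  = 8.9760 · 11858 / 784
  = 135.76
Round up → n = 136 per group.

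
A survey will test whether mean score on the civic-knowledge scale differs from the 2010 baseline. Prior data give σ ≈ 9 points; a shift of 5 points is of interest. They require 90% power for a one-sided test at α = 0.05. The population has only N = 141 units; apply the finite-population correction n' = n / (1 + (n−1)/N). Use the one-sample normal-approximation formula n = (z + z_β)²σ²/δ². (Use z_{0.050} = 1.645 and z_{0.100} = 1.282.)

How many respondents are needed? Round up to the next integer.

n = 24

n = (z_α + z_β)² · σ² / δ²
  = (1.645 + 1.282)² · 9² / 5²
  = 8.5673 · 81 / 25
  = 27.76
Finite-population correction (N = 141): 27.76 / (1 + (27.76 − 1)/141) = 23.33.
Round up → n = 24.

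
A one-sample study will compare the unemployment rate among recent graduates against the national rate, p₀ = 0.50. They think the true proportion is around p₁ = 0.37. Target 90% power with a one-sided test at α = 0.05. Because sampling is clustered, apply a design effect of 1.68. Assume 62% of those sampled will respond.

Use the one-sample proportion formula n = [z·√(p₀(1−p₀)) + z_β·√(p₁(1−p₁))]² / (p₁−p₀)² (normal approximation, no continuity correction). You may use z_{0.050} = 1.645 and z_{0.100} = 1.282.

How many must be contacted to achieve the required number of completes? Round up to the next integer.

n = [z_α·√(p₀q₀) + z_β·√(p₁q₁)]² / (p₁ − p₀)²
  = [1.645·√(0.50·0.50) + 1.282·√(0.37·0.63)]² / (-0.13)²
  = [1.645·0.5000 + 1.282·0.4828]² / 0.0169
  = [1.4415]² / 0.0169
  = 122.95
Design effect: 1.68 × 122.95 = 206.55.
Adjust for 62% response: 206.55 / 0.62 = 333.14.
Round up → n = 334.

n = 334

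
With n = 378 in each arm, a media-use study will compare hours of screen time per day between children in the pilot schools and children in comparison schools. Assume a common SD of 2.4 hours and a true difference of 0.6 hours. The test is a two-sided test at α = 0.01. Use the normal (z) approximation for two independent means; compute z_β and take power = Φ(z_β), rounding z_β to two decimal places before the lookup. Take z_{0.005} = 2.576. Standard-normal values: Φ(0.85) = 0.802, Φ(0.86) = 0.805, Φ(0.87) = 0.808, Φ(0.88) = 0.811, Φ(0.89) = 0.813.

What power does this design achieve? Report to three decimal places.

Power ≈ 0.805

z_β = δ·√(n/(σ₁²+σ₂²)) − z_{α/2}
    = 0.6 · √(378/11.52) − 2.576
    = 0.6 · 5.72822 − 2.576
    = 3.4369 − 2.576 = 0.8609 → 0.86
Power = Φ(0.86) = 0.805.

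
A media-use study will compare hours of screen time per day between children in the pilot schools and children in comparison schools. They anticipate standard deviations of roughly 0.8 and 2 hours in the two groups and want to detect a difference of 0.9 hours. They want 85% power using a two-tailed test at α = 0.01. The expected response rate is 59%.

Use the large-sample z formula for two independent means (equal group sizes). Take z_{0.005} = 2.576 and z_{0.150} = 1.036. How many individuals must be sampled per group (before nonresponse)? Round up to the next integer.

n = 127 per group

n = (z_{α/2} + z_β)² · (σ₁² + σ₂²) / δ²
  = (2.576 + 1.036)² · (0.8² + 2² = 4.64) / 0.9²
  = 13.0465 · 4.64 / 0.81
  = 74.74
Adjust for 59% response: 74.74 / 0.59 = 126.67.
Round up → n = 127 per group.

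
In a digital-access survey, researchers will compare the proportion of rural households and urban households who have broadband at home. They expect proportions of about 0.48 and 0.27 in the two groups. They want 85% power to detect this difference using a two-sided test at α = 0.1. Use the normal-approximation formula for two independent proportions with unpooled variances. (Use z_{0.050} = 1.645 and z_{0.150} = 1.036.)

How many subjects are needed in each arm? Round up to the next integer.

n = (z_{α/2} + z_β)² · [p₁(1−p₁) + p₂(1−p₂)] / (p₁ − p₂)²
  = (1.645 + 1.036)² · (0.48·0.52 + 0.27·0.73) / (0.21)²
  = (2.681)² · (0.2496 + 0.1971) / 0.0441
  = 7.1878 · 0.4467 / 0.0441
  = 72.81
Round up → n = 73 per group.

n = 73 per group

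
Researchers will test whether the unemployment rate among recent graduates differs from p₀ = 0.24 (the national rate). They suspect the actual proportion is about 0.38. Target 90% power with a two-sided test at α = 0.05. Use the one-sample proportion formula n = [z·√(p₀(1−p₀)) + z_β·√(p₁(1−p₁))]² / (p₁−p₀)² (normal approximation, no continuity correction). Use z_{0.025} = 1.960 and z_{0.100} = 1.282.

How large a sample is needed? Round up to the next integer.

n = [z_{α/2}·√(p₀q₀) + z_β·√(p₁q₁)]² / (p₁ − p₀)²
  = [1.960·√(0.24·0.76) + 1.282·√(0.38·0.62)]² / (0.14)²
  = [1.960·0.4271 + 1.282·0.4854]² / 0.0196
  = [1.4593]² / 0.0196
  = 108.66
Round up → n = 109.

n = 109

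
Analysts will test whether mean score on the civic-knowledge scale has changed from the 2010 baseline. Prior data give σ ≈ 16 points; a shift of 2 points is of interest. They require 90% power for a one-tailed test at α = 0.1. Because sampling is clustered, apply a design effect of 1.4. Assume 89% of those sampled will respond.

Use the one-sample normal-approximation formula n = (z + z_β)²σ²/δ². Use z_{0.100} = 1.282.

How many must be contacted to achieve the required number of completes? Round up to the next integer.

n = (z_α + z_β)² · σ² / δ²
  = (1.282 + 1.282)² · 16² / 2²
  = 6.5741 · 256 / 4
  = 420.74
Design effect: 1.4 × 420.74 = 589.04.
Adjust for 89% response: 589.04 / 0.89 = 661.84.
Round up → n = 662.

n = 662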